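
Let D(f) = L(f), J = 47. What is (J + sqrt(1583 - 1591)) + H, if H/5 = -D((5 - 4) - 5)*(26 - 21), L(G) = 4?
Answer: -53 + 2*I*sqrt(2) ≈ -53.0 + 2.8284*I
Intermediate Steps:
D(f) = 4
H = -100 (H = 5*(-4*(26 - 21)) = 5*(-4*5) = 5*(-1*20) = 5*(-20) = -100)
(J + sqrt(1583 - 1591)) + H = (47 + sqrt(1583 - 1591)) - 100 = (47 + sqrt(-8)) - 100 = (47 + 2*I*sqrt(2)) - 100 = -53 + 2*I*sqrt(2)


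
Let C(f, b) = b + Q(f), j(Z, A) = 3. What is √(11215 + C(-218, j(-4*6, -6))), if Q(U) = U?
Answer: 10*√110 ≈ 104.88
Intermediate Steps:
C(f, b) = b + f
√(11215 + C(-218, j(-4*6, -6))) = √(11215 + (3 - 218)) = √(11215 - 215) = √11000 = 10*√110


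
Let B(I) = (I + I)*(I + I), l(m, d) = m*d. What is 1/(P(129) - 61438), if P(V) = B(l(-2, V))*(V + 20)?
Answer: 1/39610706 ≈ 2.5246e-8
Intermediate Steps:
l(m, d) = d*m
B(I) = 4*I² (B(I) = (2*I)*(2*I) = 4*I²)
P(V) = 16*V²*(20 + V) (P(V) = (4*(V*(-2))²)*(V + 20) = (4*(-2*V)²)*(20 + V) = (4*(4*V²))*(20 + V) = (16*V²)*(20 + V) = 16*V²*(20 + V))
1/(P(129) - 61438) = 1/(16*129²*(20 + 129) - 61438) = 1/(16*16641*149 - 61438) = 1/(39672144 - 61438) = 1/39610706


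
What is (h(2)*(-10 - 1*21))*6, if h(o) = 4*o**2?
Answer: -2976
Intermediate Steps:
(h(2)*(-10 - 1*21))*6 = ((4*2**2)*(-10 - 1*21))*6 = ((4*4)*(-10 - 21))*6 = (16*(-31))*6 = -496*6 = -2976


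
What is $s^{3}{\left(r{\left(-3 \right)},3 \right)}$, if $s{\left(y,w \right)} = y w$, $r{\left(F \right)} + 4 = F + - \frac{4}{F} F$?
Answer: $-35937$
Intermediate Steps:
$r{\left(F \right)} = -8 + F$ ($r{\left(F \right)} = -4 + \left(F + - \frac{4}{F} F\right) = -4 + \left(F - 4\right) = -4 + \left(-4 + F\right) = -8 + F$)
$s{\left(y,w \right)} = w y$
$s^{3}{\left(r{\left(-3 \right)},3 \right)} = \left(3 \left(-8 - 3\right)\right)^{3} = \left(3 \left(-11\right)\right)^{3} = \left(-33\right)^{3} = -35937$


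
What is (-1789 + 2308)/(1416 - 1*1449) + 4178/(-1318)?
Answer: -136986/7249 ≈ -18.897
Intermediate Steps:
(-1789 + 2308)/(1416 - 1*1449) + 4178/(-1318) = 519/(1416 - 1449) + 4178*(-1/1318) = 519/(-33) - 2089/659 = 519*(-1/33) - 2089/659 = -173/11 - 2089/659 = -136986/7249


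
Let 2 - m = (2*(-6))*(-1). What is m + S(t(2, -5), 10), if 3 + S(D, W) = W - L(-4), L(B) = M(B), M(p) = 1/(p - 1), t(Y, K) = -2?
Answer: -14/5 ≈ -2.8000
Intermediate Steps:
M(p) = 1/(-1 + p)
L(B) = 1/(-1 + B)
S(D, W) = -14/5 + W (S(D, W) = -3 + (W - 1/(-1 - 4)) = -3 + (W - 1/(-5)) = -3 + (W - 1*(-⅕)) = -3 + (W + ⅕) = -3 + (⅕ + W) = -14/5 + W)
m = -10 (m = 2 - 2*(-6)*(-1) = 2 - (-12)*(-1) = 2 - 1*12 = 2 - 12 = -10)
m + S(t(2, -5), 10) = -10 + (-14/5 + 10) = -10 + 36/5 = -14/5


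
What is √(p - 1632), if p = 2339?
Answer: √707 ≈ 26.589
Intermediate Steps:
√(p - 1632) = √(2339 - 1632) = √707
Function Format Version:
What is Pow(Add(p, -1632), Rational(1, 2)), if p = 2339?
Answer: Pow(707, Rational(1, 2)) ≈ 26.589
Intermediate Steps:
Pow(Add(p, -1632), Rational(1, 2)) = Pow(Add(2339, -1632), Rational(1, 2)) = Pow(707, Rational(1, 2))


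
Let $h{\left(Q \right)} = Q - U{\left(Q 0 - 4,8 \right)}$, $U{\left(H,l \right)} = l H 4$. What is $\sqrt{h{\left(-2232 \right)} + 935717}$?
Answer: $\sqrt{933613} \approx 966.24$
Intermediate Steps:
$U{\left(H,l \right)} = 4 H l$ ($U{\left(H,l \right)} = H l 4 = 4 H l$)
$h{\left(Q \right)} = 128 + Q$ ($h{\left(Q \right)} = Q - 4 \left(Q 0 - 4\right) 8 = Q - 4 \left(0 - 4\right) 8 = Q - 4 \left(-4\right) 8 = Q - -128 = Q + 128 = 128 + Q$)
$\sqrt{h{\left(-2232 \right)} + 935717} = \sqrt{\left(128 - 2232\right) + 935717} = \sqrt{-2104 + 935717} = \sqrt{933613}$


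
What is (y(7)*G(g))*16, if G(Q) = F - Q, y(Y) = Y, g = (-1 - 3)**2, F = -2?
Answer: -2016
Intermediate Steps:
g = 16 (g = (-4)**2 = 16)
G(Q) = -2 - Q
(y(7)*G(g))*16 = (7*(-2 - 1*16))*16 = (7*(-2 - 16))*16 = (7*(-18))*16 = -126*16 = -2016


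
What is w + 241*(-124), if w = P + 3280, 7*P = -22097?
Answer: -208325/7 ≈ -29761.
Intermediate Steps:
P = -22097/7 (P = (⅐)*(-22097) = -22097/7 ≈ -3156.7)
w = 863/7 (w = -22097/7 + 3280 = 863/7 ≈ 123.29)
w + 241*(-124) = 863/7 + 241*(-124) = 863/7 - 29884 = -208325/7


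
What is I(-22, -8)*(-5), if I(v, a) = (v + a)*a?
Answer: -1200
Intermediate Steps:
I(v, a) = a*(a + v) (I(v, a) = (a + v)*a = a*(a + v))
I(-22, -8)*(-5) = -8*(-8 - 22)*(-5) = -8*(-30)*(-5) = 240*(-5) = -1200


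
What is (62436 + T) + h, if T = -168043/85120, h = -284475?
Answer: -18900127723/85120 ≈ -2.2204e+5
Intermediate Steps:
T = -168043/85120 (T = -168043*1/85120 = -168043/85120 ≈ -1.9742)
(62436 + T) + h = (62436 - 168043/85120) - 284475 = 5314384277/85120 - 284475 = -18900127723/85120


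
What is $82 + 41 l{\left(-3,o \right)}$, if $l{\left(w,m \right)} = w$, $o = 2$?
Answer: $-41$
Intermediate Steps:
$82 + 41 l{\left(-3,o \right)} = 82 + 41 \left(-3\right) = 82 - 123 = -41$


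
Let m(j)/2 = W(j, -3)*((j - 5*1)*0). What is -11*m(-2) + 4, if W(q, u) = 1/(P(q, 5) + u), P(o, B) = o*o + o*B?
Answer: 4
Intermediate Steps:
P(o, B) = o² + B*o
W(q, u) = 1/(u + q*(5 + q)) (W(q, u) = 1/(q*(5 + q) + u) = 1/(u + q*(5 + q)))
m(j) = 0 (m(j) = 2*(((j - 5*1)*0)/(-3 + j*(5 + j))) = 2*(((j - 5)*0)/(-3 + j*(5 + j))) = 2*(((-5 + j)*0)/(-3 + j*(5 + j))) = 2*(0/(-3 + j*(5 + j))) = 2*0 = 0)
-11*m(-2) + 4 = -11*0 + 4 = 0 + 4 = 4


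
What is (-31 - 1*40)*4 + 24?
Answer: -260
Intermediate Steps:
(-31 - 1*40)*4 + 24 = (-31 - 40)*4 + 24 = -71*4 + 24 = -284 + 24 = -260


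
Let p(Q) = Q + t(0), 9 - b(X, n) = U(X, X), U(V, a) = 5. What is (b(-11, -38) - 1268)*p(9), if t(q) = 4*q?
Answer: -11376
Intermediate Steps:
b(X, n) = 4 (b(X, n) = 9 - 1*5 = 9 - 5 = 4)
p(Q) = Q (p(Q) = Q + 4*0 = Q + 0 = Q)
(b(-11, -38) - 1268)*p(9) = (4 - 1268)*9 = -1264*9 = -11376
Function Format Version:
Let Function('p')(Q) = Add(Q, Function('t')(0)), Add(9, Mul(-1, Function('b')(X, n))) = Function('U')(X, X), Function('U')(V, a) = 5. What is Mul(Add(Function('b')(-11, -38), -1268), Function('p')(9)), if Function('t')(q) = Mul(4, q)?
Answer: -11376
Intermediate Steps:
Function('b')(X, n) = 4 (Function('b')(X, n) = Add(9, Mul(-1, 5)) = Add(9, -5) = 4)
Function('p')(Q) = Q (Function('p')(Q) = Add(Q, Mul(4, 0)) = Add(Q, 0) = Q)
Mul(Add(Function('b')(-11, -38), -1268), Function('p')(9)) = Mul(Add(4, -1268), 9) = Mul(-1264, 9) = -11376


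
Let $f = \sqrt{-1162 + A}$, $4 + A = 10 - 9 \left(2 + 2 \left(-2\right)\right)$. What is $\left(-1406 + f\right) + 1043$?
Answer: $-363 + i \sqrt{1138} \approx -363.0 + 33.734 i$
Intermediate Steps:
$A = 24$ ($A = -4 - \left(-10 + 9 \left(2 + 2 \left(-2\right)\right)\right) = -4 - \left(-10 + 9 \left(2 - 4\right)\right) = -4 + \left(10 - -18\right) = -4 + \left(10 + 18\right) = -4 + 28 = 24$)
$f = i \sqrt{1138}$ ($f = \sqrt{-1162 + 24} = \sqrt{-1138} = i \sqrt{1138} \approx 33.734 i$)
$\left(-1406 + f\right) + 1043 = \left(-1406 + i \sqrt{1138}\right) + 1043 = -363 + i \sqrt{1138}$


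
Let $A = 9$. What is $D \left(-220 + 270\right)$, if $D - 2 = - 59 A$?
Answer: $-26450$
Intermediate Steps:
$D = -529$ ($D = 2 - 531 = -529$)
$D \left(-220 + 270\right) = - 529 \left(-220 + 270\right) = \left(-529\right) 50 = -26450$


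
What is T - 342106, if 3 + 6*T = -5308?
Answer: -2057947/6 ≈ -3.4299e+5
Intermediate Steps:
T = -5311/6 (T = -1/2 + (1/6)*(-5308) = -1/2 - 2654/3 = -5311/6 ≈ -885.17)
T - 342106 = -5311/6 - 342106 = -2057947/6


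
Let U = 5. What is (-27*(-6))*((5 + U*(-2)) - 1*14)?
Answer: -3078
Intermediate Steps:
(-27*(-6))*((5 + U*(-2)) - 1*14) = (-27*(-6))*((5 + 5*(-2)) - 1*14) = 162*((5 - 10) - 14) = 162*(-5 - 14) = 162*(-19) = -3078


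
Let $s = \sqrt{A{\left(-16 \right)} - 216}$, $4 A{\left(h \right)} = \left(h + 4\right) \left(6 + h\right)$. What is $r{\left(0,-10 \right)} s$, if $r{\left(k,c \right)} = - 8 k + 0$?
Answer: $0$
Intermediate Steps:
$A{\left(h \right)} = \frac{\left(4 + h\right) \left(6 + h\right)}{4}$ ($A{\left(h \right)} = \frac{\left(h + 4\right) \left(6 + h\right)}{4} = \frac{\left(4 + h\right) \left(6 + h\right)}{4}$)
$r{\left(k,c \right)} = - 8 k$
$s = i \sqrt{186}$ ($s = \sqrt{\left(6 + \frac{\left(-16\right)^{2}}{4} + \frac{5}{2} \left(-16\right)\right) - 216} = \sqrt{\left(6 + \frac{1}{4} \cdot 256 - 40\right) - 216} = \sqrt{\left(6 + 64 - 40\right) - 216} = \sqrt{30 - 216} = \sqrt{-186} = i \sqrt{186} \approx 13.638 i$)
$r{\left(0,-10 \right)} s = \left(-8\right) 0 i \sqrt{186} = 0 i \sqrt{186} = 0$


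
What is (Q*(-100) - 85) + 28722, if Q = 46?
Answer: 24037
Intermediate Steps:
(Q*(-100) - 85) + 28722 = (46*(-100) - 85) + 28722 = (-4600 - 85) + 28722 = -4685 + 28722 = 24037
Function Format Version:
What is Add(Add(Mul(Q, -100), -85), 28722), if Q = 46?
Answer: 24037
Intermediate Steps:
Add(Add(Mul(Q, -100), -85), 28722) = Add(Add(Mul(46, -100), -85), 28722) = Add(Add(-4600, -85), 28722) = Add(-4685, 28722) = 24037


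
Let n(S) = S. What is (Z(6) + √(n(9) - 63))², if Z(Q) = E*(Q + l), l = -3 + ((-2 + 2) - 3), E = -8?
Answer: -54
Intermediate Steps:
l = -6 (l = -3 + (0 - 3) = -3 - 3 = -6)
Z(Q) = 48 - 8*Q (Z(Q) = -8*(Q - 6) = -8*(-6 + Q) = 48 - 8*Q)
(Z(6) + √(n(9) - 63))² = ((48 - 8*6) + √(9 - 63))² = ((48 - 48) + √(-54))² = (0 + 3*I*√6)² = (3*I*√6)² = -54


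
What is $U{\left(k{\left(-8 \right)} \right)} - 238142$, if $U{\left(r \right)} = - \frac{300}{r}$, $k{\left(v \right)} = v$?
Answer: $- \frac{476209}{2} \approx -2.381 \cdot 10^{5}$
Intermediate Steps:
$U{\left(k{\left(-8 \right)} \right)} - 238142 = - \frac{300}{-8} - 238142 = \left(-300\right) \left(- \frac{1}{8}\right) - 238142 = \frac{75}{2} - 238142 = - \frac{476209}{2}$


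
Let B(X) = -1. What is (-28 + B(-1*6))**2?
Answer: 841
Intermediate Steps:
(-28 + B(-1*6))**2 = (-28 - 1)**2 = (-29)**2 = 841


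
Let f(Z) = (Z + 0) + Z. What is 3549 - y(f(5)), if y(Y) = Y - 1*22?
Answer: 3561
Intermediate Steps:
f(Z) = 2*Z (f(Z) = Z + Z = 2*Z)
y(Y) = -22 + Y (y(Y) = Y - 22 = -22 + Y)
3549 - y(f(5)) = 3549 - (-22 + 2*5) = 3549 - (-22 + 10) = 3549 - 1*(-12) = 3549 + 12 = 3561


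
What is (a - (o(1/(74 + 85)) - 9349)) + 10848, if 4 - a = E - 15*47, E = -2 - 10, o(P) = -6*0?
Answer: 20918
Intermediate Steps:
o(P) = 0
E = -12
a = 721 (a = 4 - (-12 - 15*47) = 4 - (-12 - 705) = 4 - 1*(-717) = 4 + 717 = 721)
(a - (o(1/(74 + 85)) - 9349)) + 10848 = (721 - (0 - 9349)) + 10848 = (721 - 1*(-9349)) + 10848 = (721 + 9349) + 10848 = 10070 + 10848 = 20918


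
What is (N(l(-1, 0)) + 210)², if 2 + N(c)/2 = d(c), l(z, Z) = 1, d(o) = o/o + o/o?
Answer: 44100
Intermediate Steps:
d(o) = 2 (d(o) = 1 + 1 = 2)
N(c) = 0 (N(c) = -4 + 2*2 = -4 + 4 = 0)
(N(l(-1, 0)) + 210)² = (0 + 210)² = 210² = 44100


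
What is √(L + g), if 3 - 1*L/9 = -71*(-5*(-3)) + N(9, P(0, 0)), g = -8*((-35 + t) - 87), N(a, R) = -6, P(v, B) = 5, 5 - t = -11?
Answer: √10514 ≈ 102.54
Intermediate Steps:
t = 16 (t = 5 - 1*(-11) = 5 + 11 = 16)
g = 848 (g = -8*((-35 + 16) - 87) = -8*(-19 - 87) = -8*(-106) = 848)
L = 9666 (L = 27 - 9*(-71*(-5*(-3)) - 6) = 27 - 9*(-1065 - 6) = 27 - 9*(-1071) = 27 + 9639 = 9666)
√(L + g) = √(9666 + 848) = √10514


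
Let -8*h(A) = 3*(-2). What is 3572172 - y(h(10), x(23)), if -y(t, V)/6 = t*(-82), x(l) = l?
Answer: 3571803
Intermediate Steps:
h(A) = ¾ (h(A) = -3*(-2)/8 = -⅛*(-6) = ¾)
y(t, V) = 492*t (y(t, V) = -6*t*(-82) = -(-492)*t = 492*t)
3572172 - y(h(10), x(23)) = 3572172 - 492*3/4 = 3572172 - 1*369 = 3572172 - 369 = 3571803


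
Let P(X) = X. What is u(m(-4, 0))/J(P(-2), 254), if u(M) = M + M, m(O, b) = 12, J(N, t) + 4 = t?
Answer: 12/125 ≈ 0.096000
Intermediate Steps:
J(N, t) = -4 + t
u(M) = 2*M
u(m(-4, 0))/J(P(-2), 254) = (2*12)/(-4 + 254) = 24/250 = 24*(1/250) = 12/125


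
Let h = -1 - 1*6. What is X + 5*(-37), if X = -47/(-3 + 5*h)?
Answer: -6983/38 ≈ -183.76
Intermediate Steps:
h = -7 (h = -1 - 6 = -7)
X = 47/38 (X = -47/(-3 + 5*(-7)) = -47/(-3 - 35) = -47/(-38) = -47*(-1/38) = 47/38 ≈ 1.2368)
X + 5*(-37) = 47/38 + 5*(-37) = 47/38 - 185 = -6983/38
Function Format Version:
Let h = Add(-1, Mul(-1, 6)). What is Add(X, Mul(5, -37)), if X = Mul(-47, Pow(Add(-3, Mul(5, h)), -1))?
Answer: Rational(-6983, 38) ≈ -183.76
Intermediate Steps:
h = -7 (h = Add(-1, -6) = -7)
X = Rational(47, 38) (X = Mul(-47, Pow(Add(-3, Mul(5, -7)), -1)) = Mul(-47, Pow(Add(-3, -35), -1)) = Mul(-47, Pow(-38, -1)) = Mul(-47, Rational(-1, 38)) = Rational(47, 38) ≈ 1.2368)
Add(X, Mul(5, -37)) = Add(Rational(47, 38), Mul(5, -37)) = Add(Rational(47, 38), -185) = Rational(-6983, 38)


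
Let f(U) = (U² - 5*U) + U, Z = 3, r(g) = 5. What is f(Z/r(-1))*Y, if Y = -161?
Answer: 8211/25 ≈ 328.44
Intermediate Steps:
f(U) = U² - 4*U
f(Z/r(-1))*Y = ((3/5)*(-4 + 3/5))*(-161) = ((3*(⅕))*(-4 + 3*(⅕)))*(-161) = (3*(-4 + ⅗)/5)*(-161) = ((⅗)*(-17/5))*(-161) = -51/25*(-161) = 8211/25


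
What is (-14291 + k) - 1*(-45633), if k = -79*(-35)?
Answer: 34107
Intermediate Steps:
k = 2765
(-14291 + k) - 1*(-45633) = (-14291 + 2765) - 1*(-45633) = -11526 + 45633 = 34107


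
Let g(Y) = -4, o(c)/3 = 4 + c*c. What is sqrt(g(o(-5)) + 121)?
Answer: 3*sqrt(13) ≈ 10.817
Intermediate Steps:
o(c) = 12 + 3*c**2 (o(c) = 3*(4 + c*c) = 3*(4 + c**2) = 12 + 3*c**2)
sqrt(g(o(-5)) + 121) = sqrt(-4 + 121) = sqrt(117) = 3*sqrt(13)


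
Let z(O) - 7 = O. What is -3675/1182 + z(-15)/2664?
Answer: -408319/131202 ≈ -3.1121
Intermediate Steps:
z(O) = 7 + O
-3675/1182 + z(-15)/2664 = -3675/1182 + (7 - 15)/2664 = -3675*1/1182 - 8*1/2664 = -1225/394 - 1/333 = -408319/131202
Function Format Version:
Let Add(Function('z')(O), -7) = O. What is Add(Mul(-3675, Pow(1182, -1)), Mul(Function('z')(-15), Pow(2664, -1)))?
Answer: Rational(-408319, 131202) ≈ -3.1121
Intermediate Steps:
Function('z')(O) = Add(7, O)
Add(Mul(-3675, Pow(1182, -1)), Mul(Function('z')(-15), Pow(2664, -1))) = Add(Mul(-3675, Pow(1182, -1)), Mul(Add(7, -15), Pow(2664, -1))) = Add(Mul(-3675, Rational(1, 1182)), Mul(-8, Rational(1, 2664))) = Add(Rational(-1225, 394), Rational(-1, 333)) = Rational(-408319, 131202)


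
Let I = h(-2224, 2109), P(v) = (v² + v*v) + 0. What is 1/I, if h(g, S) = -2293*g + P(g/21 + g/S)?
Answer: 217946169/1116431992353008 ≈ 1.9522e-7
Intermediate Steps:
P(v) = 2*v² (P(v) = (v² + v²) + 0 = 2*v² + 0 = 2*v²)
h(g, S) = -2293*g + 2*(g/21 + g/S)²
I = 1116431992353008/217946169 (I = -2293*(-2224) + (2/441)*(-2224)²*(21 + 2109)²/2109² = 5099632 + (2/441)*(1/4447881)*4946176*2130² = 5099632 + (2/441)*(1/4447881)*4946176*4536900 = 5099632 + 4986734643200/217946169 = 1116431992353008/217946169 ≈ 5.1225e+6)
1/I = 1/(1116431992353008/217946169) = 217946169/1116431992353008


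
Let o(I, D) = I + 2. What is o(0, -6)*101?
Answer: 202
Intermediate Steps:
o(I, D) = 2 + I
o(0, -6)*101 = (2 + 0)*101 = 2*101 = 202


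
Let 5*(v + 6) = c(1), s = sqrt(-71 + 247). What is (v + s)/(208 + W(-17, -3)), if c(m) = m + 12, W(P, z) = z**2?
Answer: -17/1085 + 4*sqrt(11)/217 ≈ 0.045468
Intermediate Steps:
c(m) = 12 + m
s = 4*sqrt(11) (s = sqrt(176) = 4*sqrt(11) ≈ 13.266)
v = -17/5 (v = -6 + (12 + 1)/5 = -6 + (1/5)*13 = -6 + 13/5 = -17/5 ≈ -3.4000)
(v + s)/(208 + W(-17, -3)) = (-17/5 + 4*sqrt(11))/(208 + (-3)**2) = (-17/5 + 4*sqrt(11))/(208 + 9) = (-17/5 + 4*sqrt(11))/217 = (-17/5 + 4*sqrt(11))*(1/217) = -17/1085 + 4*sqrt(11)/217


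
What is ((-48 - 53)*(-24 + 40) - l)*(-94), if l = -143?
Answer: 138462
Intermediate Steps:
((-48 - 53)*(-24 + 40) - l)*(-94) = ((-48 - 53)*(-24 + 40) - 1*(-143))*(-94) = (-101*16 + 143)*(-94) = (-1616 + 143)*(-94) = -1473*(-94) = 138462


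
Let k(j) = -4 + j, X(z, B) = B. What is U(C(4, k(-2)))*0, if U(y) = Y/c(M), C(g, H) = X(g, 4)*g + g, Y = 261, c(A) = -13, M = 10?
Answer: 0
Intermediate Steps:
C(g, H) = 5*g (C(g, H) = 4*g + g = 5*g)
U(y) = -261/13 (U(y) = 261/(-13) = 261*(-1/13) = -261/13)
U(C(4, k(-2)))*0 = -261/13*0 = 0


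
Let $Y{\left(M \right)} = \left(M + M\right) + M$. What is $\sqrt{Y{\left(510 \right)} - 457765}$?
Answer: $i \sqrt{456235} \approx 675.45 i$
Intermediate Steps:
$Y{\left(M \right)} = 3 M$ ($Y{\left(M \right)} = 2 M + M = 3 M$)
$\sqrt{Y{\left(510 \right)} - 457765} = \sqrt{3 \cdot 510 - 457765} = \sqrt{1530 - 457765} = \sqrt{-456235} = i \sqrt{456235}$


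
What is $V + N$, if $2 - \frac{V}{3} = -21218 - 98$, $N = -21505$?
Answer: $42449$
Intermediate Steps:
$V = 63954$ ($V = 6 - 3 \left(-21218 - 98\right) = 6 - -63948 = 6 + 63948 = 63954$)
$V + N = 63954 - 21505 = 42449$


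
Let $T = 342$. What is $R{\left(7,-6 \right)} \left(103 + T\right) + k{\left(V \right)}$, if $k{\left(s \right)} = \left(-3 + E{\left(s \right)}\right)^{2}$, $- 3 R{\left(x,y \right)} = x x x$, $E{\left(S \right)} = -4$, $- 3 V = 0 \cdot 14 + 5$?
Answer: $- \frac{152488}{3} \approx -50829.0$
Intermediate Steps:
$V = - \frac{5}{3}$ ($V = - \frac{0 \cdot 14 + 5}{3} = - \frac{0 + 5}{3} = \left(- \frac{1}{3}\right) 5 = - \frac{5}{3} \approx -1.6667$)
$R{\left(x,y \right)} = - \frac{x^{3}}{3}$ ($R{\left(x,y \right)} = - \frac{x x x}{3} = - \frac{x^{2} x}{3} = - \frac{x^{3}}{3}$)
$k{\left(s \right)} = 49$ ($k{\left(s \right)} = \left(-3 - 4\right)^{2} = \left(-7\right)^{2} = 49$)
$R{\left(7,-6 \right)} \left(103 + T\right) + k{\left(V \right)} = - \frac{7^{3}}{3} \left(103 + 342\right) + 49 = \left(- \frac{1}{3}\right) 343 \cdot 445 + 49 = \left(- \frac{343}{3}\right) 445 + 49 = - \frac{152635}{3} + 49 = - \frac{152488}{3}$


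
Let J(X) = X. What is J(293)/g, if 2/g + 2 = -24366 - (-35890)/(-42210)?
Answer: -30138248681/8442 ≈ -3.5700e+6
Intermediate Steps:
g = -8442/102860917 (g = 2/(-2 + (-24366 - (-35890)/(-42210))) = 2/(-2 + (-24366 - (-35890)*(-1)/42210)) = 2/(-2 + (-24366 - 1*3589/4221)) = 2/(-2 + (-24366 - 3589/4221)) = 2/(-2 - 102852475/4221) = 2/(-102860917/4221) = 2*(-4221/102860917) = -8442/102860917 ≈ -8.2072e-5)
J(293)/g = 293/(-8442/102860917) = 293*(-102860917/8442) = -30138248681/8442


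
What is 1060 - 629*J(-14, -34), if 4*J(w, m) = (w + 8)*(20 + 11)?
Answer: 60617/2 ≈ 30309.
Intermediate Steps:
J(w, m) = 62 + 31*w/4 (J(w, m) = ((w + 8)*(20 + 11))/4 = ((8 + w)*31)/4 = (248 + 31*w)/4 = 62 + 31*w/4)
1060 - 629*J(-14, -34) = 1060 - 629*(62 + (31/4)*(-14)) = 1060 - 629*(62 - 217/2) = 1060 - 629*(-93/2) = 1060 + 58497/2 = 60617/2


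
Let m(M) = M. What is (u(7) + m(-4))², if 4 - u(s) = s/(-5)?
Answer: 49/25 ≈ 1.9600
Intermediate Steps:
u(s) = 4 + s/5 (u(s) = 4 - s/(-5) = 4 - s*(-1)/5 = 4 - (-1)*s/5 = 4 + s/5)
(u(7) + m(-4))² = ((4 + (⅕)*7) - 4)² = ((4 + 7/5) - 4)² = (27/5 - 4)² = (7/5)² = 49/25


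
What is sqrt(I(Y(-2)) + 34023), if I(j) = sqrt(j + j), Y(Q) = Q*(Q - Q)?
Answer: sqrt(34023) ≈ 184.45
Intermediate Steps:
Y(Q) = 0 (Y(Q) = Q*0 = 0)
I(j) = sqrt(2)*sqrt(j) (I(j) = sqrt(2*j) = sqrt(2)*sqrt(j))
sqrt(I(Y(-2)) + 34023) = sqrt(sqrt(2)*sqrt(0) + 34023) = sqrt(sqrt(2)*0 + 34023) = sqrt(0 + 34023) = sqrt(34023)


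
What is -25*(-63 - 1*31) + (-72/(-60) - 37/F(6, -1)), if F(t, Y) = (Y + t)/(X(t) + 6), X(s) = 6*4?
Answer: 10646/5 ≈ 2129.2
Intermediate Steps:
X(s) = 24
F(t, Y) = Y/30 + t/30 (F(t, Y) = (Y + t)/(24 + 6) = (Y + t)/30 = (Y + t)*(1/30) = Y/30 + t/30)
-25*(-63 - 1*31) + (-72/(-60) - 37/F(6, -1)) = -25*(-63 - 1*31) + (-72/(-60) - 37/((1/30)*(-1) + (1/30)*6)) = -25*(-63 - 31) + (-72*(-1/60) - 37/(-1/30 + 1/5)) = -25*(-94) + (6/5 - 37/1/6) = 2350 + (6/5 - 37*6) = 2350 + (6/5 - 222) = 2350 - 1104/5 = 10646/5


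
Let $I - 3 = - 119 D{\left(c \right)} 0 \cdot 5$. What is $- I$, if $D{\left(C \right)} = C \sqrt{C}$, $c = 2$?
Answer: $-3$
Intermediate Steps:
$D{\left(C \right)} = C^{\frac{3}{2}}$
$I = 3$ ($I = 3 - 119 \cdot 2^{\frac{3}{2}} \cdot 0 \cdot 5 = 3 - 119 \cdot 2 \sqrt{2} \cdot 0 \cdot 5 = 3 - 119 \cdot 0 \cdot 5 = 3 - 0 = 3 + 0 = 3$)
$- I = \left(-1\right) 3 = -3$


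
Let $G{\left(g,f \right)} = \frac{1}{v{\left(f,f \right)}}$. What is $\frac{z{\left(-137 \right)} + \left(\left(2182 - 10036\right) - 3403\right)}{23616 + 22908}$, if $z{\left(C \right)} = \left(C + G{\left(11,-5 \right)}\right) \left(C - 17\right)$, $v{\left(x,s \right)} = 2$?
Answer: $\frac{2441}{11631} \approx 0.20987$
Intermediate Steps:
$G{\left(g,f \right)} = \frac{1}{2}$
$z{\left(C \right)} = \left(\frac{1}{2} + C\right) \left(-17 + C\right)$ ($z{\left(C \right)} = \left(C + \frac{1}{2}\right) \left(C - 17\right) = \left(\frac{1}{2} + C\right) \left(-17 + C\right)$)
$\frac{z{\left(-137 \right)} + \left(\left(2182 - 10036\right) - 3403\right)}{23616 + 22908} = \frac{\left(- \frac{17}{2} + \left(-137\right)^{2} - - \frac{4521}{2}\right) + \left(\left(2182 - 10036\right) - 3403\right)}{23616 + 22908} = \frac{\left(- \frac{17}{2} + 18769 + \frac{4521}{2}\right) - 11257}{46524} = \left(21021 - 11257\right) \frac{1}{46524} = 9764 \cdot \frac{1}{46524} = \frac{2441}{11631}$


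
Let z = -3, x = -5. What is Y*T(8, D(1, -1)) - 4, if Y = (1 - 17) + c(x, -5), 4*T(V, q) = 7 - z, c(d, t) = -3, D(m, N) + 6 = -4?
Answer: -103/2 ≈ -51.500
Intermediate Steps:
D(m, N) = -10 (D(m, N) = -6 - 4 = -10)
T(V, q) = 5/2 (T(V, q) = (7 - 1*(-3))/4 = (7 + 3)/4 = (¼)*10 = 5/2)
Y = -19 (Y = (1 - 17) - 3 = -16 - 3 = -19)
Y*T(8, D(1, -1)) - 4 = -19*5/2 - 4 = -95/2 - 4 = -103/2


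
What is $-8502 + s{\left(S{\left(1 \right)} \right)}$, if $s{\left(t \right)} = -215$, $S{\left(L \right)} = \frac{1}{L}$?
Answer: $-8717$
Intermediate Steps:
$-8502 + s{\left(S{\left(1 \right)} \right)} = -8502 - 215 = -8717$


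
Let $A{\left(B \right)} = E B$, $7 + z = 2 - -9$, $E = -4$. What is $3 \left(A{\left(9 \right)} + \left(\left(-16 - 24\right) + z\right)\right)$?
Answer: $-216$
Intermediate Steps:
$z = 4$ ($z = -7 + \left(2 - -9\right) = -7 + \left(2 + 9\right) = -7 + 11 = 4$)
$A{\left(B \right)} = - 4 B$
$3 \left(A{\left(9 \right)} + \left(\left(-16 - 24\right) + z\right)\right) = 3 \left(\left(-4\right) 9 + \left(\left(-16 - 24\right) + 4\right)\right) = 3 \left(-36 + \left(-40 + 4\right)\right) = 3 \left(-36 - 36\right) = 3 \left(-72\right) = -216$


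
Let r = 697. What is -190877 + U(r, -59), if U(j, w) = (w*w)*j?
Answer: 2235380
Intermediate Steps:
U(j, w) = j*w² (U(j, w) = w²*j = j*w²)
-190877 + U(r, -59) = -190877 + 697*(-59)² = -190877 + 697*3481 = -190877 + 2426257 = 2235380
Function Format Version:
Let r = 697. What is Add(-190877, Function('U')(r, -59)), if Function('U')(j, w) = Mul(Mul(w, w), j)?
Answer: 2235380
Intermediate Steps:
Function('U')(j, w) = Mul(j, Pow(w, 2)) (Function('U')(j, w) = Mul(Pow(w, 2), j) = Mul(j, Pow(w, 2)))
Add(-190877, Function('U')(r, -59)) = Add(-190877, Mul(697, Pow(-59, 2))) = Add(-190877, Mul(697, 3481)) = Add(-190877, 2426257) = 2235380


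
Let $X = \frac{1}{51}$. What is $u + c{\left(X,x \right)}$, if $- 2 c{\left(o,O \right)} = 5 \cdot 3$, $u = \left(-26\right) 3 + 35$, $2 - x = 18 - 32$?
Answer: $- \frac{101}{2} \approx -50.5$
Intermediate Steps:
$x = 16$ ($x = 2 - \left(18 - 32\right) = 2 - -14 = 2 + 14 = 16$)
$X = \frac{1}{51} \approx 0.019608$
$u = -43$ ($u = -78 + 35 = -43$)
$c{\left(o,O \right)} = - \frac{15}{2}$ ($c{\left(o,O \right)} = - \frac{5 \cdot 3}{2} = \left(- \frac{1}{2}\right) 15 = - \frac{15}{2}$)
$u + c{\left(X,x \right)} = -43 - \frac{15}{2} = - \frac{101}{2}$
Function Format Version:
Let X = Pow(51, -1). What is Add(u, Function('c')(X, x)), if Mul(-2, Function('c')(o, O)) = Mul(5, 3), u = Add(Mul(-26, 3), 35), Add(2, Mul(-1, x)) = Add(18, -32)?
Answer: Rational(-101, 2) ≈ -50.500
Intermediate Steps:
x = 16 (x = Add(2, Mul(-1, Add(18, -32))) = Add(2, Mul(-1, -14)) = Add(2, 14) = 16)
X = Rational(1, 51) ≈ 0.019608
u = -43 (u = Add(-78, 35) = -43)
Function('c')(o, O) = Rational(-15, 2) (Function('c')(o, O) = Mul(Rational(-1, 2), Mul(5, 3)) = Mul(Rational(-1, 2), 15) = Rational(-15, 2))
Add(u, Function('c')(X, x)) = Add(-43, Rational(-15, 2)) = Rational(-101, 2)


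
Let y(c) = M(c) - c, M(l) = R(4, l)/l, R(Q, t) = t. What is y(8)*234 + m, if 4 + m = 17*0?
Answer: -1642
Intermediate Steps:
m = -4 (m = -4 + 17*0 = -4 + 0 = -4)
M(l) = 1 (M(l) = l/l = 1)
y(c) = 1 - c
y(8)*234 + m = (1 - 1*8)*234 - 4 = (1 - 8)*234 - 4 = -7*234 - 4 = -1638 - 4 = -1642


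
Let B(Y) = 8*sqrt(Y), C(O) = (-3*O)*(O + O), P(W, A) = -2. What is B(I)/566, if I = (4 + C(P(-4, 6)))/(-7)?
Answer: 8*sqrt(35)/1981 ≈ 0.023891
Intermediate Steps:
C(O) = -6*O**2 (C(O) = (-3*O)*(2*O) = -6*O**2)
I = 20/7 (I = (4 - 6*(-2)**2)/(-7) = (4 - 6*4)*(-1/7) = (4 - 24)*(-1/7) = -20*(-1/7) = 20/7 ≈ 2.8571)
B(I)/566 = (8*sqrt(20/7))/566 = (8*(2*sqrt(35)/7))*(1/566) = (16*sqrt(35)/7)*(1/566) = 8*sqrt(35)/1981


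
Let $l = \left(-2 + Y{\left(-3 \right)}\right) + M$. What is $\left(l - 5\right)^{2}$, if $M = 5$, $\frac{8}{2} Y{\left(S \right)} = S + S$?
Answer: $\frac{49}{4} \approx 12.25$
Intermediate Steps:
$Y{\left(S \right)} = \frac{S}{2}$ ($Y{\left(S \right)} = \frac{S + S}{4} = \frac{2 S}{4} = \frac{S}{2}$)
$l = \frac{3}{2}$ ($l = \left(-2 + \frac{1}{2} \left(-3\right)\right) + 5 = \left(-2 - \frac{3}{2}\right) + 5 = - \frac{7}{2} + 5 = \frac{3}{2} \approx 1.5$)
$\left(l - 5\right)^{2} = \left(\frac{3}{2} - 5\right)^{2} = \left(- \frac{7}{2}\right)^{2} = \frac{49}{4}$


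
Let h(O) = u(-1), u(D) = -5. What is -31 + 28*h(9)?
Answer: -171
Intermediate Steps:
h(O) = -5
-31 + 28*h(9) = -31 + 28*(-5) = -31 - 140 = -171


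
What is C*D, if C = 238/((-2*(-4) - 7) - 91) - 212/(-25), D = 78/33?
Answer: 34138/2475 ≈ 13.793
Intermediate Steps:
D = 26/11 (D = 78*(1/33) = 26/11 ≈ 2.3636)
C = 1313/225 (C = 238/((8 - 7) - 91) - 212*(-1/25) = 238/(1 - 91) + 212/25 = 238/(-90) + 212/25 = 238*(-1/90) + 212/25 = -119/45 + 212/25 = 1313/225 ≈ 5.8356)
C*D = (1313/225)*(26/11) = 34138/2475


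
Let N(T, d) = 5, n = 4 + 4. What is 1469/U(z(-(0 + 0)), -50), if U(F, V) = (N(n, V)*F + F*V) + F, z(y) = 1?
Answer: -1469/44 ≈ -33.386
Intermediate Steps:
n = 8
U(F, V) = 6*F + F*V (U(F, V) = (5*F + F*V) + F = 6*F + F*V)
1469/U(z(-(0 + 0)), -50) = 1469/((1*(6 - 50))) = 1469/((1*(-44))) = 1469/(-44) = 1469*(-1/44) = -1469/44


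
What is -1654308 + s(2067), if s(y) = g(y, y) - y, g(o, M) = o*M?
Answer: 2616114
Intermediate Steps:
g(o, M) = M*o
s(y) = y² - y (s(y) = y*y - y = y² - y)
-1654308 + s(2067) = -1654308 + 2067*(-1 + 2067) = -1654308 + 2067*2066 = -1654308 + 4270422 = 2616114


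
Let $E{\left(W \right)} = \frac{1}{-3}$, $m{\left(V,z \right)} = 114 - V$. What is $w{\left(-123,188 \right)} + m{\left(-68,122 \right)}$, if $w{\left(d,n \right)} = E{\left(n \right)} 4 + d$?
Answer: $\frac{173}{3} \approx 57.667$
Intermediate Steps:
$E{\left(W \right)} = - \frac{1}{3}$
$w{\left(d,n \right)} = - \frac{4}{3} + d$ ($w{\left(d,n \right)} = \left(- \frac{1}{3}\right) 4 + d = - \frac{4}{3} + d$)
$w{\left(-123,188 \right)} + m{\left(-68,122 \right)} = \left(- \frac{4}{3} - 123\right) + \left(114 - -68\right) = - \frac{373}{3} + \left(114 + 68\right) = - \frac{373}{3} + 182 = \frac{173}{3}$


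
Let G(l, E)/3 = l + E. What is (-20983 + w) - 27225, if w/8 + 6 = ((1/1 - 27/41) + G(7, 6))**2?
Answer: -60304184/1681 ≈ -35874.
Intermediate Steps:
G(l, E) = 3*E + 3*l (G(l, E) = 3*(l + E) = 3*(E + l) = 3*E + 3*l)
w = 20733464/1681 (w = -48 + 8*((1/1 - 27/41) + (3*6 + 3*7))**2 = -48 + 8*((1*1 - 27*1/41) + (18 + 21))**2 = -48 + 8*((1 - 27/41) + 39)**2 = -48 + 8*(14/41 + 39)**2 = -48 + 8*(1613/41)**2 = -48 + 8*(2601769/1681) = -48 + 20814152/1681 = 20733464/1681 ≈ 12334.)
(-20983 + w) - 27225 = (-20983 + 20733464/1681) - 27225 = -14538959/1681 - 27225 = -60304184/1681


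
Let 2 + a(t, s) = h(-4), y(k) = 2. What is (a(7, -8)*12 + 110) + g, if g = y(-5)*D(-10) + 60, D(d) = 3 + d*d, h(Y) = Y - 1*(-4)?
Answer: 352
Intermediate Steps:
h(Y) = 4 + Y (h(Y) = Y + 4 = 4 + Y)
D(d) = 3 + d²
a(t, s) = -2 (a(t, s) = -2 + (4 - 4) = -2 + 0 = -2)
g = 266 (g = 2*(3 + (-10)²) + 60 = 2*(3 + 100) + 60 = 2*103 + 60 = 206 + 60 = 266)
(a(7, -8)*12 + 110) + g = (-2*12 + 110) + 266 = (-24 + 110) + 266 = 86 + 266 = 352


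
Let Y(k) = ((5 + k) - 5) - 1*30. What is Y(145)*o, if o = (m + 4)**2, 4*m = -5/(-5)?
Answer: 33235/16 ≈ 2077.2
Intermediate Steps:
m = 1/4 (m = (-5/(-5))/4 = (-5*(-1/5))/4 = (1/4)*1 = 1/4 ≈ 0.25000)
Y(k) = -30 + k (Y(k) = k - 30 = -30 + k)
o = 289/16 (o = (1/4 + 4)**2 = (17/4)**2 = 289/16 ≈ 18.063)
Y(145)*o = (-30 + 145)*(289/16) = 115*(289/16) = 33235/16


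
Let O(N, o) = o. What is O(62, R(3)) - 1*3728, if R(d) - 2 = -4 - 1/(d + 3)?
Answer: -22381/6 ≈ -3730.2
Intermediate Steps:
R(d) = -2 - 1/(3 + d) (R(d) = 2 + (-4 - 1/(d + 3)) = 2 + (-4 - 1/(3 + d)) = -2 - 1/(3 + d))
O(62, R(3)) - 1*3728 = (-7 - 2*3)/(3 + 3) - 1*3728 = (-7 - 6)/6 - 3728 = (⅙)*(-13) - 3728 = -13/6 - 3728 = -22381/6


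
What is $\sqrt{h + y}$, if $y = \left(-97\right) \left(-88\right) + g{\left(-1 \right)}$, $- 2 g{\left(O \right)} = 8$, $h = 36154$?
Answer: $\sqrt{44686} \approx 211.39$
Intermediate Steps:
$g{\left(O \right)} = -4$ ($g{\left(O \right)} = \left(- \frac{1}{2}\right) 8 = -4$)
$y = 8532$ ($y = \left(-97\right) \left(-88\right) - 4 = 8536 - 4 = 8532$)
$\sqrt{h + y} = \sqrt{36154 + 8532} = \sqrt{44686}$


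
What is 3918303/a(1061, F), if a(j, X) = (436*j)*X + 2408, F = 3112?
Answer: 3918303/1439601160 ≈ 0.0027218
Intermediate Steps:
a(j, X) = 2408 + 436*X*j (a(j, X) = 436*X*j + 2408 = 2408 + 436*X*j)
3918303/a(1061, F) = 3918303/(2408 + 436*3112*1061) = 3918303/(2408 + 1439598752) = 3918303/1439601160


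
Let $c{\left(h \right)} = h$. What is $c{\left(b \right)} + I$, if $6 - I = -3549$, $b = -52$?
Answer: $3503$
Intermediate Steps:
$I = 3555$ ($I = 6 - -3549 = 6 + 3549 = 3555$)
$c{\left(b \right)} + I = -52 + 3555 = 3503$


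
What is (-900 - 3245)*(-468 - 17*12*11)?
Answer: 11241240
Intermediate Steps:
(-900 - 3245)*(-468 - 17*12*11) = -4145*(-468 - 204*11) = -4145*(-468 - 2244) = -4145*(-2712) = 11241240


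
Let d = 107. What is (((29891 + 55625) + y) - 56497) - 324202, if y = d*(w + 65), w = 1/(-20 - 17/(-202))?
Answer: -1159562858/4023 ≈ -2.8823e+5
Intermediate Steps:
w = -202/4023 (w = 1/(-20 - 17*(-1/202)) = 1/(-20 + 17/202) = 1/(-4023/202) = -202/4023 ≈ -0.050211)
y = 27958351/4023 (y = 107*(-202/4023 + 65) = 107*(261293/4023) = 27958351/4023 ≈ 6949.6)
(((29891 + 55625) + y) - 56497) - 324202 = (((29891 + 55625) + 27958351/4023) - 56497) - 324202 = ((85516 + 27958351/4023) - 56497) - 324202 = (371989219/4023 - 56497) - 324202 = 144701788/4023 - 324202 = -1159562858/4023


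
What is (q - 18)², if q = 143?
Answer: 15625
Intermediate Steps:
(q - 18)² = (143 - 18)² = 125² = 15625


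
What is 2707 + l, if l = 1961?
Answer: 4668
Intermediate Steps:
2707 + l = 2707 + 1961 = 4668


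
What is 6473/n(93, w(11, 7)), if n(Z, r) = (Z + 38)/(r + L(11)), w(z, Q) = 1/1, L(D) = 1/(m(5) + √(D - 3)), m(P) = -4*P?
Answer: 601989/12838 - 6473*√2/25676 ≈ 46.535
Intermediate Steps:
L(D) = 1/(-20 + √(-3 + D)) (L(D) = 1/(-4*5 + √(D - 3)) = 1/(-20 + √(-3 + D)))
w(z, Q) = 1
n(Z, r) = (38 + Z)/(r + 1/(-20 + 2*√2)) (n(Z, r) = (Z + 38)/(r + 1/(-20 + √(-3 + 11))) = (38 + Z)/(r + 1/(-20 + √8)) = (38 + Z)/(r + 1/(-20 + 2*√2)))
6473/n(93, w(11, 7)) = 6473/((2*(10 - √2)*(38 + 93)/(-1 + 2*1*(10 - √2)))) = 6473/((2*(10 - √2)*131/(-1 + (20 - 2*√2)))) = 6473/((2*(10 - √2)*131/(19 - 2*√2))) = 6473/((262*(10 - √2)/(19 - 2*√2))) = 6473*((19 - 2*√2)/(262*(10 - √2))) = 6473*(19 - 2*√2)/(262*(10 - √2))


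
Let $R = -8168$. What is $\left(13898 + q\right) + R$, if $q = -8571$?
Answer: $-2841$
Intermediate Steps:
$\left(13898 + q\right) + R = \left(13898 - 8571\right) - 8168 = 5327 - 8168 = -2841$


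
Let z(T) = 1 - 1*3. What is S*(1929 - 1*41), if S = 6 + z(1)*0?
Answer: 11328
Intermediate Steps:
z(T) = -2 (z(T) = 1 - 3 = -2)
S = 6 (S = 6 - 2*0 = 6 + 0 = 6)
S*(1929 - 1*41) = 6*(1929 - 1*41) = 6*(1929 - 41) = 6*1888 = 11328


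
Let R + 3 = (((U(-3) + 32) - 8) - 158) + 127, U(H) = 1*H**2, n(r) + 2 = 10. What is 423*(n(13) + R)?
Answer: 2961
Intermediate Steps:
n(r) = 8 (n(r) = -2 + 10 = 8)
U(H) = H**2
R = -1 (R = -3 + (((((-3)**2 + 32) - 8) - 158) + 127) = -3 + ((((9 + 32) - 8) - 158) + 127) = -3 + (((41 - 8) - 158) + 127) = -3 + ((33 - 158) + 127) = -3 + (-125 + 127) = -3 + 2 = -1)
423*(n(13) + R) = 423*(8 - 1) = 423*7 = 2961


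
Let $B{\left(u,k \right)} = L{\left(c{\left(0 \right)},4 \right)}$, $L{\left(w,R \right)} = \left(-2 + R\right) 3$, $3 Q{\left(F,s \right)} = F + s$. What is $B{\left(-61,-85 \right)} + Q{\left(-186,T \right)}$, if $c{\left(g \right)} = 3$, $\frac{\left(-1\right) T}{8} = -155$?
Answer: $\frac{1072}{3} \approx 357.33$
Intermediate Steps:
$T = 1240$ ($T = \left(-8\right) \left(-155\right) = 1240$)
$Q{\left(F,s \right)} = \frac{F}{3} + \frac{s}{3}$ ($Q{\left(F,s \right)} = \frac{F + s}{3} = \frac{F}{3} + \frac{s}{3}$)
$L{\left(w,R \right)} = -6 + 3 R$
$B{\left(u,k \right)} = 6$ ($B{\left(u,k \right)} = -6 + 3 \cdot 4 = -6 + 12 = 6$)
$B{\left(-61,-85 \right)} + Q{\left(-186,T \right)} = 6 + \left(\frac{1}{3} \left(-186\right) + \frac{1}{3} \cdot 1240\right) = 6 + \left(-62 + \frac{1240}{3}\right) = 6 + \frac{1054}{3} = \frac{1072}{3}$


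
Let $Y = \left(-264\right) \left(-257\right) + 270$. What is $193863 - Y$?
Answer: $125745$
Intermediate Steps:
$Y = 68118$ ($Y = 67848 + 270 = 68118$)
$193863 - Y = 193863 - 68118 = 125745$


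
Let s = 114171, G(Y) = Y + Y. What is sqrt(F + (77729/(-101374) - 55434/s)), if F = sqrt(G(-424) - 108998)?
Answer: sqrt(-18639190894996931350 + 14884089293781741124*I*sqrt(109846))/3857990318 ≈ 12.849 + 12.897*I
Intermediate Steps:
G(Y) = 2*Y
F = I*sqrt(109846) (F = sqrt(2*(-424) - 108998) = sqrt(-848 - 108998) = sqrt(-109846) = I*sqrt(109846) ≈ 331.43*I)
sqrt(F + (77729/(-101374) - 55434/s)) = sqrt(I*sqrt(109846) + (77729/(-101374) - 55434/114171)) = sqrt(I*sqrt(109846) + (77729*(-1/101374) - 55434*1/114171)) = sqrt(I*sqrt(109846) + (-77729/101374 - 18478/38057)) = sqrt(I*sqrt(109846) - 4831321325/3857990318) = sqrt(-4831321325/3857990318 + I*sqrt(109846))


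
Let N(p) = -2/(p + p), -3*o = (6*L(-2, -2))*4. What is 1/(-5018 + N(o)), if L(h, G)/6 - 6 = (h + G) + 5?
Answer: -336/1686047 ≈ -0.00019928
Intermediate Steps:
L(h, G) = 66 + 6*G + 6*h (L(h, G) = 36 + 6*((h + G) + 5) = 36 + 6*((G + h) + 5) = 36 + 6*(5 + G + h) = 36 + (30 + 6*G + 6*h) = 66 + 6*G + 6*h)
o = -336 (o = -6*(66 + 6*(-2) + 6*(-2))*4/3 = -6*(66 - 12 - 12)*4/3 = -6*42*4/3 = -84*4 = -1/3*1008 = -336)
N(p) = -1/p (N(p) = -2*1/(2*p) = -1/p)
1/(-5018 + N(o)) = 1/(-5018 - 1/(-336)) = 1/(-5018 - 1*(-1/336)) = 1/(-5018 + 1/336) = 1/(-1686047/336) = -336/1686047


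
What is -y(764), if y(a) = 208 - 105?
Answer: -103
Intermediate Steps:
y(a) = 103
-y(764) = -1*103 = -103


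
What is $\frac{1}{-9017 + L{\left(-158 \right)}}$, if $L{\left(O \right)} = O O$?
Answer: $\frac{1}{15947} \approx 6.2708 \cdot 10^{-5}$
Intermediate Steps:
$L{\left(O \right)} = O^{2}$
$\frac{1}{-9017 + L{\left(-158 \right)}} = \frac{1}{-9017 + \left(-158\right)^{2}} = \frac{1}{-9017 + 24964} = \frac{1}{15947}$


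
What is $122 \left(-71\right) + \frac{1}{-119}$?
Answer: $- \frac{1030779}{119} \approx -8662.0$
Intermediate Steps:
$122 \left(-71\right) + \frac{1}{-119} = -8662 - \frac{1}{119} = - \frac{1030779}{119}$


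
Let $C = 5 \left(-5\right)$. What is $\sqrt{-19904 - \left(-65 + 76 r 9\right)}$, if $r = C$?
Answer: $i \sqrt{2739} \approx 52.335 i$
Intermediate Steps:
$C = -25$
$r = -25$
$\sqrt{-19904 - \left(-65 + 76 r 9\right)} = \sqrt{-19904 - \left(-65 + 76 \left(\left(-25\right) 9\right)\right)} = \sqrt{-19904 + \left(65 - -17100\right)} = \sqrt{-19904 + \left(65 + 17100\right)} = \sqrt{-19904 + 17165} = \sqrt{-2739} = i \sqrt{2739}$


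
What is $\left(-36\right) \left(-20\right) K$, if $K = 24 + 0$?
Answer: $17280$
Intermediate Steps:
$K = 24$
$\left(-36\right) \left(-20\right) K = \left(-36\right) \left(-20\right) 24 = 720 \cdot 24 = 17280$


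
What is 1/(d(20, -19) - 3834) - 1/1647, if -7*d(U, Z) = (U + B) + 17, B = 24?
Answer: -38428/44302653 ≈ -0.00086740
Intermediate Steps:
d(U, Z) = -41/7 - U/7 (d(U, Z) = -((U + 24) + 17)/7 = -((24 + U) + 17)/7 = -(41 + U)/7 = -41/7 - U/7)
1/(d(20, -19) - 3834) - 1/1647 = 1/((-41/7 - 1/7*20) - 3834) - 1/1647 = 1/((-41/7 - 20/7) - 3834) - 1*1/1647 = 1/(-61/7 - 3834) - 1/1647 = 1/(-26899/7) - 1/1647 = -7/26899 - 1/1647 = -38428/44302653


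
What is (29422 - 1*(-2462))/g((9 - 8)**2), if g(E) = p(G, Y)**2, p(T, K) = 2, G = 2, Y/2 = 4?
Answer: 7971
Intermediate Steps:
Y = 8 (Y = 2*4 = 8)
g(E) = 4 (g(E) = 2**2 = 4)
(29422 - 1*(-2462))/g((9 - 8)**2) = (29422 - 1*(-2462))/4 = (29422 + 2462)*(1/4) = 31884*(1/4) = 7971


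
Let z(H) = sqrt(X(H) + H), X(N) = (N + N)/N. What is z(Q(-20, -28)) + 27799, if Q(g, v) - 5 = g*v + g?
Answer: 27799 + sqrt(547) ≈ 27822.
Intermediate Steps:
Q(g, v) = 5 + g + g*v (Q(g, v) = 5 + (g*v + g) = 5 + (g + g*v) = 5 + g + g*v)
X(N) = 2 (X(N) = (2*N)/N = 2)
z(H) = sqrt(2 + H)
z(Q(-20, -28)) + 27799 = sqrt(2 + (5 - 20 - 20*(-28))) + 27799 = sqrt(2 + (5 - 20 + 560)) + 27799 = sqrt(2 + 545) + 27799 = sqrt(547) + 27799 = 27799 + sqrt(547)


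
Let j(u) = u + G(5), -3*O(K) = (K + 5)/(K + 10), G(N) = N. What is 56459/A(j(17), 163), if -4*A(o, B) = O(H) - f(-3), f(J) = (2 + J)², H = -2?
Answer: 1806688/9 ≈ 2.0074e+5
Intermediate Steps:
O(K) = -(5 + K)/(3*(10 + K)) (O(K) = -(K + 5)/(3*(K + 10)) = -(5 + K)/(3*(10 + K)))
j(u) = 5 + u (j(u) = u + 5 = 5 + u)
A(o, B) = 9/32 (A(o, B) = -((-5 - 1*(-2))/(3*(10 - 2)) - (2 - 3)²)/4 = -((⅓)*(-5 + 2)/8 - 1*(-1)²)/4 = -((⅓)*(⅛)*(-3) - 1*1)/4 = -(-⅛ - 1)/4 = -¼*(-9/8) = 9/32)
56459/A(j(17), 163) = 56459/(9/32) = 56459*(32/9) = 1806688/9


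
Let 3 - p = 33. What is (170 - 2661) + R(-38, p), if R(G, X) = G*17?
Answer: -3137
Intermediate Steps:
p = -30 (p = 3 - 1*33 = 3 - 33 = -30)
R(G, X) = 17*G
(170 - 2661) + R(-38, p) = (170 - 2661) + 17*(-38) = -2491 - 646 = -3137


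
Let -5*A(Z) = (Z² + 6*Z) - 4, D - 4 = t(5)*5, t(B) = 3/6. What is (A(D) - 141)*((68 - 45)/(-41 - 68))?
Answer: 71967/2180 ≈ 33.012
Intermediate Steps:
t(B) = ½ (t(B) = 3*(⅙) = ½)
D = 13/2 (D = 4 + (½)*5 = 4 + 5/2 = 13/2 ≈ 6.5000)
A(Z) = ⅘ - 6*Z/5 - Z²/5 (A(Z) = -((Z² + 6*Z) - 4)/5 = -(-4 + Z² + 6*Z)/5 = ⅘ - 6*Z/5 - Z²/5)
(A(D) - 141)*((68 - 45)/(-41 - 68)) = ((⅘ - 6/5*13/2 - (13/2)²/5) - 141)*((68 - 45)/(-41 - 68)) = ((⅘ - 39/5 - ⅕*169/4) - 141)*(23/(-109)) = ((⅘ - 39/5 - 169/20) - 141)*(23*(-1/109)) = (-309/20 - 141)*(-23/109) = -3129/20*(-23/109) = 71967/2180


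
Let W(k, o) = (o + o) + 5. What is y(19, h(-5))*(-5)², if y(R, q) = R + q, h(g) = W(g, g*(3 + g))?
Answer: 1100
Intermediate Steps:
W(k, o) = 5 + 2*o (W(k, o) = 2*o + 5 = 5 + 2*o)
h(g) = 5 + 2*g*(3 + g) (h(g) = 5 + 2*(g*(3 + g)) = 5 + 2*g*(3 + g))
y(19, h(-5))*(-5)² = (19 + (5 + 2*(-5)*(3 - 5)))*(-5)² = (19 + (5 + 2*(-5)*(-2)))*25 = (19 + (5 + 20))*25 = (19 + 25)*25 = 44*25 = 1100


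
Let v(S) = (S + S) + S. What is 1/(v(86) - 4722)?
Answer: -1/4464 ≈ -0.00022401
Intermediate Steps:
v(S) = 3*S (v(S) = 2*S + S = 3*S)
1/(v(86) - 4722) = 1/(3*86 - 4722) = 1/(258 - 4722) = 1/(-4464) = -1/4464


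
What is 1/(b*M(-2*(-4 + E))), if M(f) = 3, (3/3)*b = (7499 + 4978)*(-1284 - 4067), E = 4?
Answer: -1/200293281 ≈ -4.9927e-9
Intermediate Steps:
b = -66764427 (b = (7499 + 4978)*(-1284 - 4067) = 12477*(-5351) = -66764427)
1/(b*M(-2*(-4 + E))) = 1/(-66764427*3) = 1/(-200293281) = -1/200293281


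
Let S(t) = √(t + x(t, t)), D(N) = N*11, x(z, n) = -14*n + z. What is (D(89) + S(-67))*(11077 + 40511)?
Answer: 50504652 + 103176*√201 ≈ 5.1967e+7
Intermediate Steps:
x(z, n) = z - 14*n
D(N) = 11*N
S(t) = 2*√3*√(-t) (S(t) = √(t + (t - 14*t)) = √(t - 13*t) = √(-12*t) = 2*√3*√(-t))
(D(89) + S(-67))*(11077 + 40511) = (11*89 + 2*√3*√(-1*(-67)))*(11077 + 40511) = (979 + 2*√3*√67)*51588 = (979 + 2*√201)*51588 = 50504652 + 103176*√201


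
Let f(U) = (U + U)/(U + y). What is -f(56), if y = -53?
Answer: -112/3 ≈ -37.333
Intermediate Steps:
f(U) = 2*U/(-53 + U) (f(U) = (U + U)/(U - 53) = (2*U)/(-53 + U) = 2*U/(-53 + U))
-f(56) = -2*56/(-53 + 56) = -2*56/3 = -1*112/3 = -112/3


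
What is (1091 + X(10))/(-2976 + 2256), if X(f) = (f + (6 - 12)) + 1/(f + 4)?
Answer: -15331/10080 ≈ -1.5209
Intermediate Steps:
X(f) = -6 + f + 1/(4 + f) (X(f) = (f - 6) + 1/(4 + f) = (-6 + f) + 1/(4 + f) = -6 + f + 1/(4 + f))
(1091 + X(10))/(-2976 + 2256) = (1091 + (-23 + 10² - 2*10)/(4 + 10))/(-2976 + 2256) = (1091 + (-23 + 100 - 20)/14)/(-720) = (1091 + (1/14)*57)*(-1/720) = (1091 + 57/14)*(-1/720) = (15331/14)*(-1/720) = -15331/10080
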